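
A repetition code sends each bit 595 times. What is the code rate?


Rate = k/n = 1/595

1/595


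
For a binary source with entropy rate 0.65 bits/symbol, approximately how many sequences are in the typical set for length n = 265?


log2|A_typical| = nH = 265 * 0.65 = 172.25, so |A_typical| ~ 2^172.25 = 7.119e+51

7.119e+51


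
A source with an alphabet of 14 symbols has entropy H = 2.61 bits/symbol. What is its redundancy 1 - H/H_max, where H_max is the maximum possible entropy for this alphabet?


H_max = log2(K) = log2(14) = 3.8074 bits/symbol. Redundancy = 1 - H/H_max = 1 - 2.61/3.8074 = 1 - 0.6855 = 0.3145

0.3145


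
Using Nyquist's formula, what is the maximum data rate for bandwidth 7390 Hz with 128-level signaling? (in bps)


Rate = 2 * B * log2(M) = 2 * 7390 * 7.0 = 103460.0

103460.0 bps


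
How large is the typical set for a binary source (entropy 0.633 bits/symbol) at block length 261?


log2|A_typical| = nH = 261 * 0.633 = 165.213, so |A_typical| ~ 2^165.213 = 5.421e+49

5.421e+49


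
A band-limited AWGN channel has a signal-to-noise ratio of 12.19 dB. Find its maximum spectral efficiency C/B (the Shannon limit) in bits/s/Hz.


SNR_linear = 10^(12.19/10) = 16.5577; C/B = log2(1 + SNR_linear) = log2(1 + 16.5577) = 4.134

4.134 bits/s/Hz


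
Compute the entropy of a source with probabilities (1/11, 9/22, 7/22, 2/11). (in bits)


H = -sum(p_i * log2(p_i)). Terms: -(1/11)*log2(1/11) = 0.314494; -(9/22)*log2(9/22) = 0.527525; -(7/22)*log2(7/22) = 0.525661; -(2/11)*log2(2/11) = 0.447169. H = 0.314494 + 0.527525 + 0.525661 + 0.447169 = 1.8148

1.8148 bits


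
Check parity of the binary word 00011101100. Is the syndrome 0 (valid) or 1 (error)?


Syndrome = XOR of all bits = 0 XOR 0 XOR 0 XOR 1 XOR 1 XOR 1 XOR 0 XOR 1 XOR 1 XOR 0 XOR 0 = 1

1


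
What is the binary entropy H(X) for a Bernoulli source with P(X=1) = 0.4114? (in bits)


H = -p*log2(p) - (1-p)*log2(1-p). -0.4114*log2(0.4114) = 0.527162; -0.5886*log2(0.5886) = 0.450067. H = 0.527162 + 0.450067 = 0.9772

0.9772 bits


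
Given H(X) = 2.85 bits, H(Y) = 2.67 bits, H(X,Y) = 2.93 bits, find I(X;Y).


I(X;Y) = H(X) + H(Y) - H(X,Y) = 2.85 + 2.67 - 2.93 = 2.59

2.59 bits


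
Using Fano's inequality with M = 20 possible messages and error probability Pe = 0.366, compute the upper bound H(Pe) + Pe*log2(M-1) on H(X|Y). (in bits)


H(Pe) = -Pe*log2(Pe) - (1-Pe)*log2(1-Pe) = -0.366*log2(0.366) - 0.634*log2(0.634) = 0.530731 + 0.416820 = 0.9476. Pe*log2(M-1) = 0.366*log2(19) = 1.554741. Bound = H(Pe) + Pe*log2(M-1) = 0.530731 + 0.416820 + 1.554741 = 2.5023

2.5023 bits


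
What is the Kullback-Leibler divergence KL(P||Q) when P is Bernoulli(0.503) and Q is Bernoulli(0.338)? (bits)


KL = p*log2(p/q) + (1-p)*log2((1-p)/(1-q)) = 0.503*log2(0.503/0.338) + 0.497*log2(0.497/0.662) = 0.0829

0.0829 bits


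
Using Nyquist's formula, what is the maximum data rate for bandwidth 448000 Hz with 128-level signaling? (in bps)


Rate = 2 * B * log2(M) = 2 * 448000 * 7.0 = 6272000.0

6272000.0 bps


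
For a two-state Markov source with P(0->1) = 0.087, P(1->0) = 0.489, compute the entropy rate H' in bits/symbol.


Stationary distribution: pi_0 = p10/(p01+p10) = 0.849, pi_1 = 0.151. Entropy rate H' = pi_0*H(p01) + pi_1*H(p10) = 0.849*0.4264 + 0.151*0.9997 = 0.513

0.513 bits/symbol


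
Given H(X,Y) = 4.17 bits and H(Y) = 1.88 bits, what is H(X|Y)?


H(X|Y) = H(X,Y) - H(Y) = 4.17 - 1.88 = 2.29

2.29 bits


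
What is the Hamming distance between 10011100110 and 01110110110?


Count differing positions: ^ ^ ^ . ^ . ^ . . . . = 5 differences

5


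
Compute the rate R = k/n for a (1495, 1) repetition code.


Rate = k/n = 1/1495

1/1495


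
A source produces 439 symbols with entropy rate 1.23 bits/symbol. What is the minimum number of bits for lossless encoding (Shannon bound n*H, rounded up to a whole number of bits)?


Minimum bits >= n * H = 439 * 1.23 = 539.97, rounded up to a whole number of bits = 540

540 bits


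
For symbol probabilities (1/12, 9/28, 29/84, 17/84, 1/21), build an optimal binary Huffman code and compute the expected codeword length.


Huffman construction (repeatedly merge the two least-probable nodes; each merge adds 1 bit to every symbol beneath it): 1/21 + 1/12 = 11/84; 11/84 + 17/84 = 1/3; 9/28 + 1/3 = 55/84; 29/84 + 55/84 = 1. Resulting codeword lengths (in the order the probabilities were given): (4, 2, 1, 3, 4). L_avg = sum(p_i * l_i) = 1/12*4 + 9/28*2 + 29/84*1 + 17/84*3 + 1/21*4 = 89/42 = 2.119

2.119 bits


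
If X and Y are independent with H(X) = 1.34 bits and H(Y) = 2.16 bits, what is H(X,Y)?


For independent variables, H(X,Y) = H(X) + H(Y) = 1.34 + 2.16 = 3.5

3.5 bits


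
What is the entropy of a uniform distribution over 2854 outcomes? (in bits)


H = log2(n) = log2(2854) = 11.4788

11.4788 bits


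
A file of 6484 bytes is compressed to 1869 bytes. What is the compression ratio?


Ratio = original / compressed = 6484 / 1869 = 3.4692

3.4692


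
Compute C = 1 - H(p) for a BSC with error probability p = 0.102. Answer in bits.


H(p) = -p*log2(p) - (1-p)*log2(1-p) = -0.102*log2(0.102) - 0.898*log2(0.898) = 0.335923 + 0.139381 = 0.4753. C = 1 - H(p) = 1 - 0.4753 = 0.5247

0.5247 bits


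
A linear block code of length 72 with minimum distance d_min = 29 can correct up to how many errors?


Correction capability = floor((d-1)/2) = floor((29-1)/2) = 14

14 errors


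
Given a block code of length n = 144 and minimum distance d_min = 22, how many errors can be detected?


Detection capability = d_min - 1 = 22 - 1 = 21

21 errors


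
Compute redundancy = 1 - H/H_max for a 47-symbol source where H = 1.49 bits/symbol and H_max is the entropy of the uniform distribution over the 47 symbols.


H_max = log2(K) = log2(47) = 5.5546 bits/symbol. Redundancy = 1 - H/H_max = 1 - 1.49/5.5546 = 1 - 0.2682 = 0.7318

0.7318


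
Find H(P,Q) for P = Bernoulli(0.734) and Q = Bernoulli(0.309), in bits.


H(P,Q) = -p*log2(q) - (1-p)*log2(1-q). -0.734*log2(0.309) = 1.243632; -0.266*log2(0.691) = 0.141842. H(P,Q) = 1.243632 + 0.141842 = 1.3855

1.3855 bits


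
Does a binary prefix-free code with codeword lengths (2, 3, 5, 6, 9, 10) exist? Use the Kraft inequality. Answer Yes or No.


Kraft sum = sum(2^(-l_i)) = 0.4248, need <= 1. Result: satisfied (a binary prefix-free code with these lengths exists)

Yes


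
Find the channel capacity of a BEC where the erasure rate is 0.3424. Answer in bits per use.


C = 1 - epsilon = 1 - 0.3424 = 0.6576

0.6576 bits


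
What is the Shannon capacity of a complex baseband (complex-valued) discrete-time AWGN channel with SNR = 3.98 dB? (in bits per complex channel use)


SNR_linear = 10^(3.98/10) = 2.5003; C = log2(1 + SNR_linear) = log2(1 + 2.5003) = 1.8075

1.8075 bits/channel use


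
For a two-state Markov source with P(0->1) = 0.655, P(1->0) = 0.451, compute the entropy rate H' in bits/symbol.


Stationary distribution: pi_0 = p10/(p01+p10) = 0.4078, pi_1 = 0.5922. Entropy rate H' = pi_0*H(p01) + pi_1*H(p10) = 0.4078*0.9295 + 0.5922*0.9931 = 0.9672

0.9672 bits/symbol


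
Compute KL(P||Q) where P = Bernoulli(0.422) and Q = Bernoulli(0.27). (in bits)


KL = p*log2(p/q) + (1-p)*log2((1-p)/(1-q)) = 0.422*log2(0.422/0.27) + 0.578*log2(0.578/0.73) = 0.0772

0.0772 bits


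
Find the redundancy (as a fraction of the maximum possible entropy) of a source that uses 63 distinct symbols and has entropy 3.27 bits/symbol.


H_max = log2(K) = log2(63) = 5.9773 bits/symbol. Redundancy = 1 - H/H_max = 1 - 3.27/5.9773 = 1 - 0.5471 = 0.4529

0.4529


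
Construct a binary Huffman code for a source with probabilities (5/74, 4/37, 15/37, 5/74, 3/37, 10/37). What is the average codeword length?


Huffman construction (repeatedly merge the two least-probable nodes; each merge adds 1 bit to every symbol beneath it): 5/74 + 5/74 = 5/37; 3/37 + 4/37 = 7/37; 5/37 + 7/37 = 12/37; 10/37 + 12/37 = 22/37; 15/37 + 22/37 = 1. Resulting codeword lengths (in the order the probabilities were given): (4, 4, 1, 4, 4, 2). L_avg = sum(p_i * l_i) = 5/74*4 + 4/37*4 + 15/37*1 + 5/74*4 + 3/37*4 + 10/37*2 = 83/37 = 2.2432

2.2432 bits


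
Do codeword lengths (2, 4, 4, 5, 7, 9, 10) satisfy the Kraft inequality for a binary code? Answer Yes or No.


Kraft sum = sum(2^(-l_i)) = 0.417, need <= 1. Result: satisfied (a binary prefix-free code with these lengths exists)

Yes


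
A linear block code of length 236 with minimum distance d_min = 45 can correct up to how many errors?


Correction capability = floor((d-1)/2) = floor((45-1)/2) = 22

22 errors


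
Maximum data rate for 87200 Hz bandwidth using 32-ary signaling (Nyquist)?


Rate = 2 * B * log2(M) = 2 * 87200 * 5.0 = 872000.0

872000.0 bps


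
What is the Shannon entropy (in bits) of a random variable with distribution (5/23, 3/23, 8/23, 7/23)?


H = -sum(p_i * log2(p_i)). Terms: -(5/23)*log2(5/23) = 0.478616; -(3/23)*log2(3/23) = 0.383296; -(8/23)*log2(8/23) = 0.529935; -(7/23)*log2(7/23) = 0.522324. H = 0.478616 + 0.383296 + 0.529935 + 0.522324 = 1.9142

1.9142 bits


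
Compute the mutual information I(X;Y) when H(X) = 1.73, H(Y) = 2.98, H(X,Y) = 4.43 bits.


I(X;Y) = H(X) + H(Y) - H(X,Y) = 1.73 + 2.98 - 4.43 = 0.28

0.28 bits


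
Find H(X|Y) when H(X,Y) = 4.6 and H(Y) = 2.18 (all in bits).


H(X|Y) = H(X,Y) - H(Y) = 4.6 - 2.18 = 2.42

2.42 bits


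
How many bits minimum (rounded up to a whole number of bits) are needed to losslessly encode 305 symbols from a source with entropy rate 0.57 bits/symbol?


Minimum bits >= n * H = 305 * 0.57 = 173.85, rounded up to a whole number of bits = 174

174 bits


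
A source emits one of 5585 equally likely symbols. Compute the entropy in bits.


H = log2(n) = log2(5585) = 12.4473

12.4473 bits


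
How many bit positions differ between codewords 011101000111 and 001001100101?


Count differing positions: . ^ . ^ . . ^ . . . ^ . = 4 differences

4


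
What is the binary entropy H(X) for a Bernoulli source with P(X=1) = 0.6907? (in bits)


H = -p*log2(p) - (1-p)*log2(1-p). -0.6907*log2(0.6907) = 0.368743; -0.3093*log2(0.3093) = 0.523621. H = 0.368743 + 0.523621 = 0.8924

0.8924 bits


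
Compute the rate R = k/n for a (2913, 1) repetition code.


Rate = k/n = 1/2913

1/2913


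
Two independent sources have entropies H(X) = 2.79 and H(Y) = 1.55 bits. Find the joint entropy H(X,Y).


For independent variables, H(X,Y) = H(X) + H(Y) = 2.79 + 1.55 = 4.34

4.34 bits


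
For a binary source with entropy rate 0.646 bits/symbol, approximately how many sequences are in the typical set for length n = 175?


log2|A_typical| = nH = 175 * 0.646 = 113.05, so |A_typical| ~ 2^113.05 = 1.075e+34

1.075e+34


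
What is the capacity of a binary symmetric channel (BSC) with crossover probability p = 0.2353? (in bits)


H(p) = -p*log2(p) - (1-p)*log2(1-p) = -0.2353*log2(0.2353) - 0.7647*log2(0.7647) = 0.491172 + 0.295965 = 0.7871. C = 1 - H(p) = 1 - 0.7871 = 0.2129

0.2129 bits


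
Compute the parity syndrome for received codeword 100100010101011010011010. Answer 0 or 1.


Syndrome = XOR of all bits = 1 XOR 0 XOR 0 XOR 1 XOR 0 XOR 0 XOR 0 XOR 1 XOR 0 XOR 1 XOR 0 XOR 1 XOR 0 XOR 1 XOR 1 XOR 0 XOR 1 XOR 0 XOR 0 XOR 1 XOR 1 XOR 0 XOR 1 XOR 0 = 1

1


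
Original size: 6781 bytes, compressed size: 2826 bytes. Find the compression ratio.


Ratio = original / compressed = 6781 / 2826 = 2.3995

2.3995


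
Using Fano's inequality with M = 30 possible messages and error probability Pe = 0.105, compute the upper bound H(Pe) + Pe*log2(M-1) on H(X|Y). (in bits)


H(Pe) = -Pe*log2(Pe) - (1-Pe)*log2(1-Pe) = -0.105*log2(0.105) - 0.895*log2(0.895) = 0.341412 + 0.143236 = 0.4846. Pe*log2(M-1) = 0.105*log2(29) = 0.510088. Bound = H(Pe) + Pe*log2(M-1) = 0.341412 + 0.143236 + 0.510088 = 0.9947

0.9947 bits


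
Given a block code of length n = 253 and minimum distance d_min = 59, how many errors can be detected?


Detection capability = d_min - 1 = 59 - 1 = 58

58 errors


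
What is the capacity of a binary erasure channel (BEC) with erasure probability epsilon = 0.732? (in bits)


C = 1 - epsilon = 1 - 0.732 = 0.268

0.268 bits


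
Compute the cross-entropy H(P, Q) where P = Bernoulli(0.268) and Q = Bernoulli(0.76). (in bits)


H(P,Q) = -p*log2(q) - (1-p)*log2(1-q). -0.268*log2(0.76) = 0.106109; -0.732*log2(0.24) = 1.507110. H(P,Q) = 0.106109 + 1.507110 = 1.6132

1.6132 bits


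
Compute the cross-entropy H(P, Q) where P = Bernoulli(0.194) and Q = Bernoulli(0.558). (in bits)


H(P,Q) = -p*log2(q) - (1-p)*log2(1-q). -0.194*log2(0.558) = 0.163283; -0.806*log2(0.442) = 0.949373. H(P,Q) = 0.163283 + 0.949373 = 1.1127

1.1127 bits


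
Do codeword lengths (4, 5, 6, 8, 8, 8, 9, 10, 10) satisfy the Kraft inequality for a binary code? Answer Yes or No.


Kraft sum = sum(2^(-l_i)) = 0.125, need <= 1. Result: satisfied (a binary prefix-free code with these lengths exists)

Yes


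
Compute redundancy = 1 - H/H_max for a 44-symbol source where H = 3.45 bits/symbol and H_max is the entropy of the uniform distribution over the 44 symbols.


H_max = log2(K) = log2(44) = 5.4594 bits/symbol. Redundancy = 1 - H/H_max = 1 - 3.45/5.4594 = 1 - 0.6319 = 0.3681

0.3681


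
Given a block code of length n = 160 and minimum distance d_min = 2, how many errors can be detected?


Detection capability = d_min - 1 = 2 - 1 = 1

1 errors


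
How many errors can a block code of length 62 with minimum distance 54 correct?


Correction capability = floor((d-1)/2) = floor((54-1)/2) = 26

26 errors


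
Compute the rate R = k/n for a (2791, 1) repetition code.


Rate = k/n = 1/2791

1/2791


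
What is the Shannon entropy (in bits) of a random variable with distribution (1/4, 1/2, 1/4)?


H = -sum(p_i * log2(p_i)). Terms: -(1/4)*log2(1/4) = 0.500000; -(1/2)*log2(1/2) = 0.500000; -(1/4)*log2(1/4) = 0.500000. H = 0.500000 + 0.500000 + 0.500000 = 1.5

1.5 bits


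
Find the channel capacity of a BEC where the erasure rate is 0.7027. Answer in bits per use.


C = 1 - epsilon = 1 - 0.7027 = 0.2973

0.2973 bits


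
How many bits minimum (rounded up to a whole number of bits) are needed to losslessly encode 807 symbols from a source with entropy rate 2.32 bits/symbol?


Minimum bits >= n * H = 807 * 2.32 = 1872.24, rounded up to a whole number of bits = 1873

1873 bits


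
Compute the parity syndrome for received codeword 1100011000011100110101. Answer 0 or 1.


Syndrome = XOR of all bits = 1 XOR 1 XOR 0 XOR 0 XOR 0 XOR 1 XOR 1 XOR 0 XOR 0 XOR 0 XOR 0 XOR 1 XOR 1 XOR 1 XOR 0 XOR 0 XOR 1 XOR 1 XOR 0 XOR 1 XOR 0 XOR 1 = 1

1


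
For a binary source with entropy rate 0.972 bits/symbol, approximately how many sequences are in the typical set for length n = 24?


log2|A_typical| = nH = 24 * 0.972 = 23.328, so |A_typical| ~ 2^23.328 = 1.053e+07

1.053e+07


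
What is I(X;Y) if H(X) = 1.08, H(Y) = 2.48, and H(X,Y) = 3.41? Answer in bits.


I(X;Y) = H(X) + H(Y) - H(X,Y) = 1.08 + 2.48 - 3.41 = 0.15

0.15 bits


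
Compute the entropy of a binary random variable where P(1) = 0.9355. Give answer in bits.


H = -p*log2(p) - (1-p)*log2(1-p). -0.9355*log2(0.9355) = 0.089986; -0.0645*log2(0.0645) = 0.255069. H = 0.089986 + 0.255069 = 0.3451

0.3451 bits


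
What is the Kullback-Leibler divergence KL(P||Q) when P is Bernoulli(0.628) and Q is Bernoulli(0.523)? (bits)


KL = p*log2(p/q) + (1-p)*log2((1-p)/(1-q)) = 0.628*log2(0.628/0.523) + 0.372*log2(0.372/0.477) = 0.0323

0.0323 bits


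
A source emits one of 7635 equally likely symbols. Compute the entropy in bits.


H = log2(n) = log2(7635) = 12.8984

12.8984 bits


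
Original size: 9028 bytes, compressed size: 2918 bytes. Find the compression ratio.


Ratio = original / compressed = 9028 / 2918 = 3.0939

3.0939


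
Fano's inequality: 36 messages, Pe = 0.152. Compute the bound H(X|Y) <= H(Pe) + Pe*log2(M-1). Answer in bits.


H(Pe) = -Pe*log2(Pe) - (1-Pe)*log2(1-Pe) = -0.152*log2(0.152) - 0.848*log2(0.848) = 0.413114 + 0.201709 = 0.6148. Pe*log2(M-1) = 0.152*log2(35) = 0.779651. Bound = H(Pe) + Pe*log2(M-1) = 0.413114 + 0.201709 + 0.779651 = 1.3945

1.3945 bits


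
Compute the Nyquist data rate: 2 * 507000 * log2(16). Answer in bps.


Rate = 2 * B * log2(M) = 2 * 507000 * 4.0 = 4056000.0

4056000.0 bps


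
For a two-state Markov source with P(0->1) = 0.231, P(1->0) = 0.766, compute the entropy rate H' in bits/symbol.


Stationary distribution: pi_0 = p10/(p01+p10) = 0.7683, pi_1 = 0.2317. Entropy rate H' = pi_0*H(p01) + pi_1*H(p10) = 0.7683*0.7798 + 0.2317*0.7849 = 0.7809

0.7809 bits/symbol


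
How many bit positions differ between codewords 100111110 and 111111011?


Count differing positions: . ^ ^ . . . ^ . ^ = 4 differences

4


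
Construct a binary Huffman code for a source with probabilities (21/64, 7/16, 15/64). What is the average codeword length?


Huffman construction (repeatedly merge the two least-probable nodes; each merge adds 1 bit to every symbol beneath it): 15/64 + 21/64 = 9/16; 7/16 + 9/16 = 1. Resulting codeword lengths (in the order the probabilities were given): (2, 1, 2). L_avg = sum(p_i * l_i) = 21/64*2 + 7/16*1 + 15/64*2 = 25/16 = 1.5625

1.5625 bits


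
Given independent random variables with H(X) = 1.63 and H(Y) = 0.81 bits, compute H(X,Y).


For independent variables, H(X,Y) = H(X) + H(Y) = 1.63 + 0.81 = 2.44

2.44 bits


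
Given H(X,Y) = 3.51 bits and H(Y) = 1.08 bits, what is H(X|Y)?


H(X|Y) = H(X,Y) - H(Y) = 3.51 - 1.08 = 2.43

2.43 bits


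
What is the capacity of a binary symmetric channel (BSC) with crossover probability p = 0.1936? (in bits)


H(p) = -p*log2(p) - (1-p)*log2(1-p) = -0.1936*log2(0.1936) - 0.8064*log2(0.8064) = 0.458609 + 0.250333 = 0.7089. C = 1 - H(p) = 1 - 0.7089 = 0.2911

0.2911 bits


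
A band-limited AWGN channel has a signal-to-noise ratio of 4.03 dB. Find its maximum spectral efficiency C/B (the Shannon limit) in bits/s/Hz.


SNR_linear = 10^(4.03/10) = 2.5293; C/B = log2(1 + SNR_linear) = log2(1 + 2.5293) = 1.8194

1.8194 bits/s/Hz


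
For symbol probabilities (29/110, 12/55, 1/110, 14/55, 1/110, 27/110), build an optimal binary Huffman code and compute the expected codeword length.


Huffman construction (repeatedly merge the two least-probable nodes; each merge adds 1 bit to every symbol beneath it): 1/110 + 1/110 = 1/55; 1/55 + 12/55 = 13/55; 13/55 + 27/110 = 53/110; 14/55 + 29/110 = 57/110; 53/110 + 57/110 = 1. Resulting codeword lengths (in the order the probabilities were given): (2, 3, 4, 2, 4, 2). L_avg = sum(p_i * l_i) = 29/110*2 + 12/55*3 + 1/110*4 + 14/55*2 + 1/110*4 + 27/110*2 = 124/55 = 2.2545

2.2545 bits


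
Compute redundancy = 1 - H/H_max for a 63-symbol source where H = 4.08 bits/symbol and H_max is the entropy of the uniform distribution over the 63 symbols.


H_max = log2(K) = log2(63) = 5.9773 bits/symbol. Redundancy = 1 - H/H_max = 1 - 4.08/5.9773 = 1 - 0.6826 = 0.3174

0.3174


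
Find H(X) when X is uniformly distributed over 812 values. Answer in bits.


H = log2(n) = log2(812) = 9.6653

9.6653 bits


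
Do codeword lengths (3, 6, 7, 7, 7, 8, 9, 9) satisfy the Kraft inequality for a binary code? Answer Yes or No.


Kraft sum = sum(2^(-l_i)) = 0.1719, need <= 1. Result: satisfied (a binary prefix-free code with these lengths exists)

Yes


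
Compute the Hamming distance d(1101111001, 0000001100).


Count differing positions: ^ ^ . ^ ^ ^ . ^ . ^ = 7 differences

7


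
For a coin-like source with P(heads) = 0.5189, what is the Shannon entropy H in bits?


H = -p*log2(p) - (1-p)*log2(1-p). -0.5189*log2(0.5189) = 0.491124; -0.4811*log2(0.4811) = 0.507845. H = 0.491124 + 0.507845 = 0.999

0.999 bits


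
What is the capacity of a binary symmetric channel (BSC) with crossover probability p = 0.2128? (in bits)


H(p) = -p*log2(p) - (1-p)*log2(1-p) = -0.2128*log2(0.2128) - 0.7872*log2(0.7872) = 0.475061 + 0.271740 = 0.7468. C = 1 - H(p) = 1 - 0.7468 = 0.2532

0.2532 bits


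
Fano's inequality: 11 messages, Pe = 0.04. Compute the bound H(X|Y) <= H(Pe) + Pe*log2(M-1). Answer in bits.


H(Pe) = -Pe*log2(Pe) - (1-Pe)*log2(1-Pe) = -0.04*log2(0.04) - 0.96*log2(0.96) = 0.185754 + 0.056538 = 0.2423. Pe*log2(M-1) = 0.04*log2(10) = 0.132877. Bound = H(Pe) + Pe*log2(M-1) = 0.185754 + 0.056538 + 0.132877 = 0.3752

0.3752 bits


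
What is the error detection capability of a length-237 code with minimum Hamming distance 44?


Detection capability = d_min - 1 = 44 - 1 = 43

43 errors


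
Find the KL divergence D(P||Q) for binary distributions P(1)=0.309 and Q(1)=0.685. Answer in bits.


KL = p*log2(p/q) + (1-p)*log2((1-p)/(1-q)) = 0.309*log2(0.309/0.685) + 0.691*log2(0.691/0.315) = 0.4282

0.4282 bits


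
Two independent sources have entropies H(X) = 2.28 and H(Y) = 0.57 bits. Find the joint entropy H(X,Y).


For independent variables, H(X,Y) = H(X) + H(Y) = 2.28 + 0.57 = 2.85

2.85 bits


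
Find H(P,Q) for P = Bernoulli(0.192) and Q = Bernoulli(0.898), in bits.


H(P,Q) = -p*log2(q) - (1-p)*log2(1-q). -0.192*log2(0.898) = 0.029801; -0.808*log2(0.102) = 2.661034. H(P,Q) = 0.029801 + 2.661034 = 2.6908

2.6908 bits


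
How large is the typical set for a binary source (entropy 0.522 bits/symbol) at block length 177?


log2|A_typical| = nH = 177 * 0.522 = 92.394, so |A_typical| ~ 2^92.394 = 6.507e+27

6.507e+27


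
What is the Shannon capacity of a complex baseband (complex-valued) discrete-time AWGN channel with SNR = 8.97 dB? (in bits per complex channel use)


SNR_linear = 10^(8.97/10) = 7.8886; C = log2(1 + SNR_linear) = log2(1 + 7.8886) = 3.152

3.152 bits/channel use


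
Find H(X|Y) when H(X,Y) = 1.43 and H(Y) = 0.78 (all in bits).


H(X|Y) = H(X,Y) - H(Y) = 1.43 - 0.78 = 0.65

0.65 bits


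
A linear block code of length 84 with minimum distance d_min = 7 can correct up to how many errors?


Correction capability = floor((d-1)/2) = floor((7-1)/2) = 3

3 errors


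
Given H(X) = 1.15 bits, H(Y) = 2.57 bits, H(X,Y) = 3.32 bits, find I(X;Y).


I(X;Y) = H(X) + H(Y) - H(X,Y) = 1.15 + 2.57 - 3.32 = 0.4

0.4 bits


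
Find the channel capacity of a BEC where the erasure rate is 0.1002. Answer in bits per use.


C = 1 - epsilon = 1 - 0.1002 = 0.8998

0.8998 bits


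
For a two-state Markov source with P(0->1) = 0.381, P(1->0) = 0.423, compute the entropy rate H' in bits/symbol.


Stationary distribution: pi_0 = p10/(p01+p10) = 0.5261, pi_1 = 0.4739. Entropy rate H' = pi_0*H(p01) + pi_1*H(p10) = 0.5261*0.9587 + 0.4739*0.9828 = 0.9702

0.9702 bits/symbol


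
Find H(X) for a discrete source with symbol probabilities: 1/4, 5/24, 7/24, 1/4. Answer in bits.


H = -sum(p_i * log2(p_i)). Terms: -(1/4)*log2(1/4) = 0.500000; -(5/24)*log2(5/24) = 0.471466; -(7/24)*log2(7/24) = 0.518469; -(1/4)*log2(1/4) = 0.500000. H = 0.500000 + 0.471466 + 0.518469 + 0.500000 = 1.9899

1.9899 bits


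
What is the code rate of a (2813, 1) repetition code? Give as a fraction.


Rate = k/n = 1/2813

1/2813


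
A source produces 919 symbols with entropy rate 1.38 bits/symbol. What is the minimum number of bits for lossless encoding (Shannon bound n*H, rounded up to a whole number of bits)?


Minimum bits >= n * H = 919 * 1.38 = 1268.22, rounded up to a whole number of bits = 1269

1269 bits


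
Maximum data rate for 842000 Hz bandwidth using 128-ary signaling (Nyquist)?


Rate = 2 * B * log2(M) = 2 * 842000 * 7.0 = 11788000.0

11788000.0 bps


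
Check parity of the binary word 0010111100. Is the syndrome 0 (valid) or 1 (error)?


Syndrome = XOR of all bits = 0 XOR 0 XOR 1 XOR 0 XOR 1 XOR 1 XOR 1 XOR 1 XOR 0 XOR 0 = 1

1


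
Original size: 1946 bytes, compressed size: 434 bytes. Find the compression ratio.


Ratio = original / compressed = 1946 / 434 = 4.4839

4.4839


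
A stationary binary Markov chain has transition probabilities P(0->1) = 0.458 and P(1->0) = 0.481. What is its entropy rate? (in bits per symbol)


Stationary distribution: pi_0 = p10/(p01+p10) = 0.5122, pi_1 = 0.4878. Entropy rate H' = pi_0*H(p01) + pi_1*H(p10) = 0.5122*0.9949 + 0.4878*0.999 = 0.9969

0.9969 bits/symbol


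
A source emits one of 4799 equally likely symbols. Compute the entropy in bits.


H = log2(n) = log2(4799) = 12.2285

12.2285 bits


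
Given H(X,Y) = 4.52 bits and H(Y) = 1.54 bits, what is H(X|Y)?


H(X|Y) = H(X,Y) - H(Y) = 4.52 - 1.54 = 2.98

2.98 bits


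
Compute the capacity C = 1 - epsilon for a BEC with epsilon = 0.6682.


C = 1 - epsilon = 1 - 0.6682 = 0.3318

0.3318 bits


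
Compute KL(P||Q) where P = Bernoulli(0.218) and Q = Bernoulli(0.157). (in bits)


KL = p*log2(p/q) + (1-p)*log2((1-p)/(1-q)) = 0.218*log2(0.218/0.157) + 0.782*log2(0.782/0.843) = 0.0185

0.0185 bits


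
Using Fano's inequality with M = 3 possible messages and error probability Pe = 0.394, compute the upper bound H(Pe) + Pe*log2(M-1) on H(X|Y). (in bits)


H(Pe) = -Pe*log2(Pe) - (1-Pe)*log2(1-Pe) = -0.394*log2(0.394) - 0.606*log2(0.606) = 0.529431 + 0.437902 = 0.9673. Pe*log2(M-1) = 0.394*log2(2) = 0.394000. Bound = H(Pe) + Pe*log2(M-1) = 0.529431 + 0.437902 + 0.394000 = 1.3613

1.3613 bits


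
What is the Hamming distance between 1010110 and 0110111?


Count differing positions: ^ ^ . . . . ^ = 3 differences

3


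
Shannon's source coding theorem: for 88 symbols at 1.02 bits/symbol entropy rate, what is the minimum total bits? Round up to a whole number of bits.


Minimum bits >= n * H = 88 * 1.02 = 89.76, rounded up to a whole number of bits = 90

90 bits


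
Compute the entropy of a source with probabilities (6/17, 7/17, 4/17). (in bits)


H = -sum(p_i * log2(p_i)). Terms: -(6/17)*log2(6/17) = 0.530294; -(7/17)*log2(7/17) = 0.527103; -(4/17)*log2(4/17) = 0.491168. H = 0.530294 + 0.527103 + 0.491168 = 1.5486

1.5486 bits


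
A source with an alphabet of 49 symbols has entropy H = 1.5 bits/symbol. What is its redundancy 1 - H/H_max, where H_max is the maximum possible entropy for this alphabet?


H_max = log2(K) = log2(49) = 5.6147 bits/symbol. Redundancy = 1 - H/H_max = 1 - 1.5/5.6147 = 1 - 0.2672 = 0.7328

0.7328


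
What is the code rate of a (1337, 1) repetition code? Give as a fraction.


Rate = k/n = 1/1337

1/1337


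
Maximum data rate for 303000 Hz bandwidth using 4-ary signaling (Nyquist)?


Rate = 2 * B * log2(M) = 2 * 303000 * 2.0 = 1212000.0

1212000.0 bps


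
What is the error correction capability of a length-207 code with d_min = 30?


Correction capability = floor((d-1)/2) = floor((30-1)/2) = 14

14 errors


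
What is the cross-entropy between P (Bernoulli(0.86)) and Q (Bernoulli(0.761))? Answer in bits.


H(P,Q) = -p*log2(q) - (1-p)*log2(1-q). -0.86*log2(0.761) = 0.338867; -0.14*log2(0.239) = 0.289088. H(P,Q) = 0.338867 + 0.289088 = 0.628

0.628 bits


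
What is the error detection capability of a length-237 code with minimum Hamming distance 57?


Detection capability = d_min - 1 = 57 - 1 = 56

56 errors


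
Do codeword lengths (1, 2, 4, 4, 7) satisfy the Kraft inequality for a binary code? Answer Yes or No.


Kraft sum = sum(2^(-l_i)) = 0.8828, need <= 1. Result: satisfied (a binary prefix-free code with these lengths exists)

Yes


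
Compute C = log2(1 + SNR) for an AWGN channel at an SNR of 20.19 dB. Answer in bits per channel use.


SNR_linear = 10^(20.19/10) = 104.472; C = log2(1 + SNR_linear) = log2(1 + 104.472) = 6.7207

6.7207 bits/channel use


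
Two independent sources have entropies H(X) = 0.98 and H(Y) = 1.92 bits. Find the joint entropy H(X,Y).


For independent variables, H(X,Y) = H(X) + H(Y) = 0.98 + 1.92 = 2.9

2.9 bits


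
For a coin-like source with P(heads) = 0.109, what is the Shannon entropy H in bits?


H = -p*log2(p) - (1-p)*log2(1-p). -0.109*log2(0.109) = 0.348538; -0.891*log2(0.891) = 0.148354. H = 0.348538 + 0.148354 = 0.4969

0.4969 bits


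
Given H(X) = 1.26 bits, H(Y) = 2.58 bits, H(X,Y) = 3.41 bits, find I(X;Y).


I(X;Y) = H(X) + H(Y) - H(X,Y) = 1.26 + 2.58 - 3.41 = 0.43

0.43 bits


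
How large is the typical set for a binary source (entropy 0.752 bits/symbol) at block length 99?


log2|A_typical| = nH = 99 * 0.752 = 74.448, so |A_typical| ~ 2^74.448 = 2.577e+22

2.577e+22


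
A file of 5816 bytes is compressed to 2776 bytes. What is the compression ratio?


Ratio = original / compressed = 5816 / 2776 = 2.0951

2.0951


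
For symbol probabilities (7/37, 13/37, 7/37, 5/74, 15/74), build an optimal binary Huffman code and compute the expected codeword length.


Huffman construction (repeatedly merge the two least-probable nodes; each merge adds 1 bit to every symbol beneath it): 5/74 + 7/37 = 19/74; 7/37 + 15/74 = 29/74; 19/74 + 13/37 = 45/74; 29/74 + 45/74 = 1. Resulting codeword lengths (in the order the probabilities were given): (3, 2, 2, 3, 2). L_avg = sum(p_i * l_i) = 7/37*3 + 13/37*2 + 7/37*2 + 5/74*3 + 15/74*2 = 167/74 = 2.2568

2.2568 bits


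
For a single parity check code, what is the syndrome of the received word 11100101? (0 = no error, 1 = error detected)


Syndrome = XOR of all bits = 1 XOR 1 XOR 1 XOR 0 XOR 0 XOR 1 XOR 0 XOR 1 = 1

1


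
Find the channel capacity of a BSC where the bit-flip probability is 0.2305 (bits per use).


H(p) = -p*log2(p) - (1-p)*log2(1-p) = -0.2305*log2(0.2305) - 0.7695*log2(0.7695) = 0.488006 + 0.290876 = 0.7789. C = 1 - H(p) = 1 - 0.7789 = 0.2211

0.2211 bits


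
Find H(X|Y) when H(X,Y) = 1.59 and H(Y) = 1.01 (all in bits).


H(X|Y) = H(X,Y) - H(Y) = 1.59 - 1.01 = 0.58

0.58 bits


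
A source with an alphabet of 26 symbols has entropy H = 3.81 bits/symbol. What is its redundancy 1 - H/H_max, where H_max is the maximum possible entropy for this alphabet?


H_max = log2(K) = log2(26) = 4.7004 bits/symbol. Redundancy = 1 - H/H_max = 1 - 3.81/4.7004 = 1 - 0.8106 = 0.1894

0.1894


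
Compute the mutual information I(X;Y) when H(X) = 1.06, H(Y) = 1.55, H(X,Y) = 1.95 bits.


I(X;Y) = H(X) + H(Y) - H(X,Y) = 1.06 + 1.55 - 1.95 = 0.66

0.66 bits


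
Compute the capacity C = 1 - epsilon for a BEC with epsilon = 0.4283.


C = 1 - epsilon = 1 - 0.4283 = 0.5717

0.5717 bits


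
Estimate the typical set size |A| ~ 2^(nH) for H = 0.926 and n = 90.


log2|A_typical| = nH = 90 * 0.926 = 83.34, so |A_typical| ~ 2^83.34 = 1.224e+25

1.224e+25


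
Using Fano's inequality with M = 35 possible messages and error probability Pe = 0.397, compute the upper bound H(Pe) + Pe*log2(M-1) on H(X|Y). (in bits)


H(Pe) = -Pe*log2(Pe) - (1-Pe)*log2(1-Pe) = -0.397*log2(0.397) - 0.603*log2(0.603) = 0.529117 + 0.440051 = 0.9692. Pe*log2(M-1) = 0.397*log2(34) = 2.019723. Bound = H(Pe) + Pe*log2(M-1) = 0.529117 + 0.440051 + 2.019723 = 2.9889

2.9889 bits


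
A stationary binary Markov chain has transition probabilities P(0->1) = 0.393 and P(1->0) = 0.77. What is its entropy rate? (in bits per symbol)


Stationary distribution: pi_0 = p10/(p01+p10) = 0.6621, pi_1 = 0.3379. Entropy rate H' = pi_0*H(p01) + pi_1*H(p10) = 0.6621*0.9667 + 0.3379*0.778 = 0.9029

0.9029 bits/symbol


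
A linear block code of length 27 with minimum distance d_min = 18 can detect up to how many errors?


Detection capability = d_min - 1 = 18 - 1 = 17

17 errors


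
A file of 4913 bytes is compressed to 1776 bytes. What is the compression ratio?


Ratio = original / compressed = 4913 / 1776 = 2.7663

2.7663


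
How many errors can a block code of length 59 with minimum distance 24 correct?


Correction capability = floor((d-1)/2) = floor((24-1)/2) = 11

11 errors


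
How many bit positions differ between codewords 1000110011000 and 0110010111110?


Count differing positions: ^ ^ ^ . ^ . . ^ . . ^ ^ . = 7 differences

7


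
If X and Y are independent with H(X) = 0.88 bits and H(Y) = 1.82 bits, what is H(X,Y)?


For independent variables, H(X,Y) = H(X) + H(Y) = 0.88 + 1.82 = 2.7

2.7 bits


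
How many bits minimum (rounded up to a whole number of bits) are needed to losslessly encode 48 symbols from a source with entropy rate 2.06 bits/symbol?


Minimum bits >= n * H = 48 * 2.06 = 98.88, rounded up to a whole number of bits = 99

99 bits


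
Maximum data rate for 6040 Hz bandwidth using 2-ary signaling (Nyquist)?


Rate = 2 * B * log2(M) = 2 * 6040 * 1.0 = 12080.0

12080.0 bps


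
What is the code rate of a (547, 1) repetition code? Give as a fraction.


Rate = k/n = 1/547

1/547


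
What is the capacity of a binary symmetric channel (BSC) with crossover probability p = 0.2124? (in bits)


H(p) = -p*log2(p) - (1-p)*log2(1-p) = -0.2124*log2(0.2124) - 0.7876*log2(0.7876) = 0.474745 + 0.271301 = 0.746. C = 1 - H(p) = 1 - 0.746 = 0.254

0.254 bits


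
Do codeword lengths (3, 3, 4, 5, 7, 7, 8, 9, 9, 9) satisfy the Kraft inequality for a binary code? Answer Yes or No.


Kraft sum = sum(2^(-l_i)) = 0.3691, need <= 1. Result: satisfied (a binary prefix-free code with these lengths exists)

Yes


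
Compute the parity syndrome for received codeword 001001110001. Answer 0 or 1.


Syndrome = XOR of all bits = 0 XOR 0 XOR 1 XOR 0 XOR 0 XOR 1 XOR 1 XOR 1 XOR 0 XOR 0 XOR 0 XOR 1 = 1

1


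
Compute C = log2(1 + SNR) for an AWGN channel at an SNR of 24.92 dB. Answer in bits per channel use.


SNR_linear = 10^(24.92/10) = 310.456; C = log2(1 + SNR_linear) = log2(1 + 310.456) = 8.2829

8.2829 bits/channel use


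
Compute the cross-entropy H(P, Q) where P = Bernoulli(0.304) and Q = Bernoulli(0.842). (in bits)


H(P,Q) = -p*log2(q) - (1-p)*log2(1-q). -0.304*log2(0.842) = 0.075425; -0.696*log2(0.158) = 1.852754. H(P,Q) = 0.075425 + 1.852754 = 1.9282

1.9282 bits


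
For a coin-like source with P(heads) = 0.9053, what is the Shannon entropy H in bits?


H = -p*log2(p) - (1-p)*log2(1-p). -0.9053*log2(0.9053) = 0.129940; -0.0947*log2(0.0947) = 0.322027. H = 0.129940 + 0.322027 = 0.452

0.452 bits


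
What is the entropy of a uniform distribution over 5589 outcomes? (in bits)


H = log2(n) = log2(5589) = 12.4484

12.4484 bits


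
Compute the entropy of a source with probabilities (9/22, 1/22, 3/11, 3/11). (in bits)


H = -sum(p_i * log2(p_i)). Terms: -(9/22)*log2(9/22) = 0.527525; -(1/22)*log2(1/22) = 0.202701; -(3/11)*log2(3/11) = 0.511219; -(3/11)*log2(3/11) = 0.511219. H = 0.527525 + 0.202701 + 0.511219 + 0.511219 = 1.7527

1.7527 bits


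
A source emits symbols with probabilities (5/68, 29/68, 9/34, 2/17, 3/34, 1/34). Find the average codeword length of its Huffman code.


Huffman construction (repeatedly merge the two least-probable nodes; each merge adds 1 bit to every symbol beneath it): 1/34 + 5/68 = 7/68; 3/34 + 7/68 = 13/68; 2/17 + 13/68 = 21/68; 9/34 + 21/68 = 39/68; 29/68 + 39/68 = 1. Resulting codeword lengths (in the order the probabilities were given): (5, 1, 2, 3, 4, 5). L_avg = sum(p_i * l_i) = 5/68*5 + 29/68*1 + 9/34*2 + 2/17*3 + 3/34*4 + 1/34*5 = 37/17 = 2.1765

2.1765 bits


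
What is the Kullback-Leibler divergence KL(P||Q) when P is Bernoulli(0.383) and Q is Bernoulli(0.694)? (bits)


KL = p*log2(p/q) + (1-p)*log2((1-p)/(1-q)) = 0.383*log2(0.383/0.694) + 0.617*log2(0.617/0.306) = 0.2958

0.2958 bits


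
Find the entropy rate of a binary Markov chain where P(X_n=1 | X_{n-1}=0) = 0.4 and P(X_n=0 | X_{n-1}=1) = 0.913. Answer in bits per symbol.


Stationary distribution: pi_0 = p10/(p01+p10) = 0.6954, pi_1 = 0.3046. Entropy rate H' = pi_0*H(p01) + pi_1*H(p10) = 0.6954*0.971 + 0.3046*0.4264 = 0.805

0.805 bits/symbol


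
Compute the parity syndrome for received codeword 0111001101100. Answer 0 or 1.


Syndrome = XOR of all bits = 0 XOR 1 XOR 1 XOR 1 XOR 0 XOR 0 XOR 1 XOR 1 XOR 0 XOR 1 XOR 1 XOR 0 XOR 0 = 1

1


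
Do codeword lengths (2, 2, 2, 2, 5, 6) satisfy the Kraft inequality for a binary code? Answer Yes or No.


Kraft sum = sum(2^(-l_i)) = 1.0469, need <= 1. Result: violated (a binary prefix-free code with these lengths cannot exist)

No


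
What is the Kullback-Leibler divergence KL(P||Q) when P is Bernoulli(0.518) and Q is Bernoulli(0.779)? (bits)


KL = p*log2(p/q) + (1-p)*log2((1-p)/(1-q)) = 0.518*log2(0.518/0.779) + 0.482*log2(0.482/0.221) = 0.2373

0.2373 bits


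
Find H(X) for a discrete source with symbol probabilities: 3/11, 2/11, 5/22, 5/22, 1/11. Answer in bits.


H = -sum(p_i * log2(p_i)). Terms: -(3/11)*log2(3/11) = 0.511219; -(2/11)*log2(2/11) = 0.447169; -(5/22)*log2(5/22) = 0.485796; -(5/22)*log2(5/22) = 0.485796; -(1/11)*log2(1/11) = 0.314494. H = 0.511219 + 0.447169 + 0.485796 + 0.485796 + 0.314494 = 2.2445

2.2445 bits


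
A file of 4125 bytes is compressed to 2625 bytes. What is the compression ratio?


Ratio = original / compressed = 4125 / 2625 = 1.5714

1.5714


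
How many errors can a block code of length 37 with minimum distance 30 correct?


Correction capability = floor((d-1)/2) = floor((30-1)/2) = 14

14 errors


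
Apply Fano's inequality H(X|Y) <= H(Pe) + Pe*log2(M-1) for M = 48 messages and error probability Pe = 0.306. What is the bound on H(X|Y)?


H(Pe) = -Pe*log2(Pe) - (1-Pe)*log2(1-Pe) = -0.306*log2(0.306) - 0.694*log2(0.694) = 0.522769 + 0.365733 = 0.8885. Pe*log2(M-1) = 0.306*log2(47) = 1.699704. Bound = H(Pe) + Pe*log2(M-1) = 0.522769 + 0.365733 + 1.699704 = 2.5882

2.5882 bits


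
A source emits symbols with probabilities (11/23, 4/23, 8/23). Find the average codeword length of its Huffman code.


Huffman construction (repeatedly merge the two least-probable nodes; each merge adds 1 bit to every symbol beneath it): 4/23 + 8/23 = 12/23; 11/23 + 12/23 = 1. Resulting codeword lengths (in the order the probabilities were given): (1, 2, 2). L_avg = sum(p_i * l_i) = 11/23*1 + 4/23*2 + 8/23*2 = 35/23 = 1.5217

1.5217 bits


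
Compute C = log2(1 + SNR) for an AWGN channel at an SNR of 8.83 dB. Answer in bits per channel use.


SNR_linear = 10^(8.83/10) = 7.6384; C = log2(1 + SNR_linear) = log2(1 + 7.6384) = 3.1108

3.1108 bits/channel use


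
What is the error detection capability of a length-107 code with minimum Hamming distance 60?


Detection capability = d_min - 1 = 60 - 1 = 59

59 errors


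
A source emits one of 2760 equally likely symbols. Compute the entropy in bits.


H = log2(n) = log2(2760) = 11.4305

11.4305 bits


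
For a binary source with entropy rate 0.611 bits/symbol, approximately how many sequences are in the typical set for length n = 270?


log2|A_typical| = nH = 270 * 0.611 = 164.97, so |A_typical| ~ 2^164.97 = 4.581e+49

4.581e+49


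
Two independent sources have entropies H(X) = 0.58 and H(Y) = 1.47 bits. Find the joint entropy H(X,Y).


For independent variables, H(X,Y) = H(X) + H(Y) = 0.58 + 1.47 = 2.05

2.05 bits


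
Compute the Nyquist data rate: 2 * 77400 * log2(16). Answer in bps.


Rate = 2 * B * log2(M) = 2 * 77400 * 4.0 = 619200.0

619200.0 bps


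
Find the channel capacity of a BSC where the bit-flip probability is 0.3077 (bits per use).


H(p) = -p*log2(p) - (1-p)*log2(1-p) = -0.3077*log2(0.3077) - 0.6923*log2(0.6923) = 0.523214 + 0.367286 = 0.8905. C = 1 - H(p) = 1 - 0.8905 = 0.1095

0.1095 bits


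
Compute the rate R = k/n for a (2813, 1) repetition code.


Rate = k/n = 1/2813

1/2813


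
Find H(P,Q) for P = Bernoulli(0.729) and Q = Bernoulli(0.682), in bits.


H(P,Q) = -p*log2(q) - (1-p)*log2(1-q). -0.729*log2(0.682) = 0.402522; -0.271*log2(0.318) = 0.447936. H(P,Q) = 0.402522 + 0.447936 = 0.8505

0.8505 bits


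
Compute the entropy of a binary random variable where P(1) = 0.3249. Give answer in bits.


H = -p*log2(p) - (1-p)*log2(1-p). -0.3249*log2(0.3249) = 0.526966; -0.6751*log2(0.6751) = 0.382665. H = 0.526966 + 0.382665 = 0.9096

0.9096 bits
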